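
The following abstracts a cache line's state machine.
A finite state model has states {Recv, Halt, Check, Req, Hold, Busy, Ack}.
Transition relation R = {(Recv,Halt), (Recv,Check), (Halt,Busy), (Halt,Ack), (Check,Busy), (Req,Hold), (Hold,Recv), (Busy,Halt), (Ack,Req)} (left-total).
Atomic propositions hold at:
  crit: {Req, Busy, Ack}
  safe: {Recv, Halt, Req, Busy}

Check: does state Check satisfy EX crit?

Sat(EX crit) = {s : some successor in {Req, Busy, Ack}} = {Halt, Check, Ack}
Check ∈ Sat(EX crit) = {Halt, Check, Ack}, so the formula holds at Check.

Yes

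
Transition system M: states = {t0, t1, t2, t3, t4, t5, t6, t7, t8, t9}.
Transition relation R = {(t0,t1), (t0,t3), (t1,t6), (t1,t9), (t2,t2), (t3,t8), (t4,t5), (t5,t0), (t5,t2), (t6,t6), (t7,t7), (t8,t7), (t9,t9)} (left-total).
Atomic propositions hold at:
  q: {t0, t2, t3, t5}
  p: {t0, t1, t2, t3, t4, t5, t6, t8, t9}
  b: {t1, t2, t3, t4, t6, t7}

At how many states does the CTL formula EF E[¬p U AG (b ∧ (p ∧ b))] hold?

6

Sat(¬p) = {t7}
Sat(p ∧ b) = {t1, t2, t3, t4, t6}
Sat(b ∧ (p ∧ b)) = {t1, t2, t3, t4, t6}
AG (b ∧ (p ∧ b)): greatest fixpoint, start Z0 = {t1, t2, t3, t4, t6}, keep only states in Sat with every successor in Z. Z1 = {t2, t6}; fixed.
Sat(AG (b ∧ (p ∧ b))) = {t2, t6}
E[¬p U AG (b ∧ (p ∧ b))]: least fixpoint, start Z0 = Sat(AG (b ∧ (p ∧ b))) = {t2, t6}, add states in Sat(¬p) with some successor in Z. Already a fixed point.
Sat(E[¬p U AG (b ∧ (p ∧ b))]) = {t2, t6}
EF E[¬p U AG (b ∧ (p ∧ b))]: least fixpoint, start Z0 = {t2, t6}, add states with some successor in Z. Z1 = {t1, t2, t5, t6}; Z2 = {t0, t1, t2, t4, t5, t6}; fixed.
Sat(EF E[¬p U AG (b ∧ (p ∧ b))]) = {t0, t1, t2, t4, t5, t6}
|Sat(EF E[¬p U AG (b ∧ (p ∧ b))])| = |{t0, t1, t2, t4, t5, t6}| = 6.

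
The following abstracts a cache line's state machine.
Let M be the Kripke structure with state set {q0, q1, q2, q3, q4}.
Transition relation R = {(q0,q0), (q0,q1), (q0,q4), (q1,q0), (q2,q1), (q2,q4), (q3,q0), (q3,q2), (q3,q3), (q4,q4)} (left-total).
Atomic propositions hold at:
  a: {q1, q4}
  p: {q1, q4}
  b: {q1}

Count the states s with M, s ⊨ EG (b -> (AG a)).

AG a: greatest fixpoint, start Z0 = {q1, q4}, keep only states in Sat with every successor in Z. Z1 = {q4}; fixed.
Sat(AG a) = {q4}
Sat(b -> (AG a)) = {q0, q2, q3, q4}
EG (b -> (AG a)): greatest fixpoint, start Z0 = {q0, q2, q3, q4}, keep only states in Sat with some successor in Z. Already a fixed point.
Sat(EG (b -> (AG a))) = {q0, q2, q3, q4}
|Sat(EG (b -> (AG a)))| = |{q0, q2, q3, q4}| = 4.

4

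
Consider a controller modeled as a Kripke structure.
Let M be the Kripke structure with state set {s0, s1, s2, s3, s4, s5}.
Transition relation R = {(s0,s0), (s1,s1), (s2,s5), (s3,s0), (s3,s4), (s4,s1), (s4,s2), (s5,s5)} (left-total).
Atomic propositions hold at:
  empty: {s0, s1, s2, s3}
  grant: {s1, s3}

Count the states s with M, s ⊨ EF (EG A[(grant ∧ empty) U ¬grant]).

5

Sat(grant ∧ empty) = {s1, s3}
Sat(¬grant) = {s0, s2, s4, s5}
A[(grant ∧ empty) U ¬grant]: least fixpoint, start Z0 = Sat(¬grant) = {s0, s2, s4, s5}, add states in Sat(grant ∧ empty) with every successor in Z. Z1 = {s0, s2, s3, s4, s5}; fixed.
Sat(A[(grant ∧ empty) U ¬grant]) = {s0, s2, s3, s4, s5}
EG A[(grant ∧ empty) U ¬grant]: greatest fixpoint, start Z0 = {s0, s2, s3, s4, s5}, keep only states in Sat with some successor in Z. Already a fixed point.
Sat(EG A[(grant ∧ empty) U ¬grant]) = {s0, s2, s3, s4, s5}
EF (EG A[(grant ∧ empty) U ¬grant]): least fixpoint, start Z0 = {s0, s2, s3, s4, s5}, add states with some successor in Z. Already a fixed point.
Sat(EF (EG A[(grant ∧ empty) U ¬grant])) = {s0, s2, s3, s4, s5}
|Sat(EF (EG A[(grant ∧ empty) U ¬grant]))| = |{s0, s2, s3, s4, s5}| = 5.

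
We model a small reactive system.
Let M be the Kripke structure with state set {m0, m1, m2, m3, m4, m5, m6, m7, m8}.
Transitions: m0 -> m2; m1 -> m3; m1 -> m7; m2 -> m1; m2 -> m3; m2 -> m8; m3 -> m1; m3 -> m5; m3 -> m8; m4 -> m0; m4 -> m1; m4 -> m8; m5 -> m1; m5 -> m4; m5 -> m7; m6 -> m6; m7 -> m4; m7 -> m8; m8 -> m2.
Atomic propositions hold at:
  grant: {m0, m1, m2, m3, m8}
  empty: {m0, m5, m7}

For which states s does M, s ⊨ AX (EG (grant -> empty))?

Sat(grant -> empty) = {m0, m4, m5, m6, m7}
EG (grant -> empty): greatest fixpoint, start Z0 = {m0, m4, m5, m6, m7}, keep only states in Sat with some successor in Z. Z1 = {m4, m5, m6, m7}; Z2 = {m5, m6, m7}; Z3 = {m5, m6}; Z4 = {m6}; fixed.
Sat(EG (grant -> empty)) = {m6}
Sat(AX (EG (grant -> empty))) = {s : every successor in {m6}} = {m6}

{m6}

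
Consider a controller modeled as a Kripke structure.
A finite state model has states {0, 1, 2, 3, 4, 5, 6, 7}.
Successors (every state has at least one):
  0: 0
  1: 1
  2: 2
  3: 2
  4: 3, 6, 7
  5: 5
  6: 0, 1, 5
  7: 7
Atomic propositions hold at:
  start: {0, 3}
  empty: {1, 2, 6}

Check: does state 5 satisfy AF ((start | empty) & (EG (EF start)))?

No

Sat(start | empty) = {0, 1, 2, 3, 6}
EF start: least fixpoint, start Z0 = {0, 3}, add states with some successor in Z. Z1 = {0, 3, 4, 6}; fixed.
Sat(EF start) = {0, 3, 4, 6}
EG (EF start): greatest fixpoint, start Z0 = {0, 3, 4, 6}, keep only states in Sat with some successor in Z. Z1 = {0, 4, 6}; fixed.
Sat(EG (EF start)) = {0, 4, 6}
Sat((start | empty) & (EG (EF start))) = {0, 6}
AF ((start | empty) & (EG (EF start))): least fixpoint, start Z0 = {0, 6}, add states with every successor in Z. Already a fixed point.
Sat(AF ((start | empty) & (EG (EF start)))) = {0, 6}
5 ∉ Sat(AF ((start | empty) & (EG (EF start)))) = {0, 6}, so the formula does not hold at 5.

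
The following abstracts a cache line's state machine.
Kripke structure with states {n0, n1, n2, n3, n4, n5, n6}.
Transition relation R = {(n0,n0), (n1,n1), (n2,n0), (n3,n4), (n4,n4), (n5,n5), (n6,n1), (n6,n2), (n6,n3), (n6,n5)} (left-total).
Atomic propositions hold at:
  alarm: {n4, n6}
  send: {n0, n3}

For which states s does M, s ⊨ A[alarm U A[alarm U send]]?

{n0, n3}

A[alarm U send]: least fixpoint, start Z0 = Sat(send) = {n0, n3}, add states in Sat(alarm) with every successor in Z. Already a fixed point.
Sat(A[alarm U send]) = {n0, n3}
A[alarm U A[alarm U send]]: least fixpoint, start Z0 = Sat(A[alarm U send]) = {n0, n3}, add states in Sat(alarm) with every successor in Z. Already a fixed point.
Sat(A[alarm U A[alarm U send]]) = {n0, n3}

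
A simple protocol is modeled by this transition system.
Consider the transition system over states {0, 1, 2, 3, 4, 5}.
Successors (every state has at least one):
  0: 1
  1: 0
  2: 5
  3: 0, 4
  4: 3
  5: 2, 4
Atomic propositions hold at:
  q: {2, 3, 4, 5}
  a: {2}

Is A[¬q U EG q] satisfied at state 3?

Yes

Sat(¬q) = {0, 1}
EG q: greatest fixpoint, start Z0 = {2, 3, 4, 5}, keep only states in Sat with some successor in Z. Already a fixed point.
Sat(EG q) = {2, 3, 4, 5}
A[¬q U EG q]: least fixpoint, start Z0 = Sat(EG q) = {2, 3, 4, 5}, add states in Sat(¬q) with every successor in Z. Already a fixed point.
Sat(A[¬q U EG q]) = {2, 3, 4, 5}
3 ∈ Sat(A[¬q U EG q]) = {2, 3, 4, 5}, so the formula holds at 3.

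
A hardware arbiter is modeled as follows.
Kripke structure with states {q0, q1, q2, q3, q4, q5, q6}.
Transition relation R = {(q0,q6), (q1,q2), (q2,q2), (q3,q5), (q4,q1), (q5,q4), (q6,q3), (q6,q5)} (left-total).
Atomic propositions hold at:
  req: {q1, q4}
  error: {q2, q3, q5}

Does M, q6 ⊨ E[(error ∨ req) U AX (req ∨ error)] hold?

Yes

Sat(error ∨ req) = {q1, q2, q3, q4, q5}
Sat(req ∨ error) = {q1, q2, q3, q4, q5}
Sat(AX (req ∨ error)) = {s : every successor in {q1, q2, q3, q4, q5}} = {q1, q2, q3, q4, q5, q6}
E[(error ∨ req) U AX (req ∨ error)]: least fixpoint, start Z0 = Sat(AX (req ∨ error)) = {q1, q2, q3, q4, q5, q6}, add states in Sat(error ∨ req) with some successor in Z. Already a fixed point.
Sat(E[(error ∨ req) U AX (req ∨ error)]) = {q1, q2, q3, q4, q5, q6}
q6 ∈ Sat(E[(error ∨ req) U AX (req ∨ error)]) = {q1, q2, q3, q4, q5, q6}, so the formula holds at q6.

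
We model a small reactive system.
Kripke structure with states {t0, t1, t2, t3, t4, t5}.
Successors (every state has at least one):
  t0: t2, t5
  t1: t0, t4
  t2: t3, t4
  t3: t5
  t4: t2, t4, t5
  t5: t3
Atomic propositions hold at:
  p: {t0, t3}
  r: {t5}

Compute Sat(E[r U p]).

E[r U p]: least fixpoint, start Z0 = Sat(p) = {t0, t3}, add states in Sat(r) with some successor in Z. Z1 = {t0, t3, t5}; fixed.
Sat(E[r U p]) = {t0, t3, t5}

{t0, t3, t5}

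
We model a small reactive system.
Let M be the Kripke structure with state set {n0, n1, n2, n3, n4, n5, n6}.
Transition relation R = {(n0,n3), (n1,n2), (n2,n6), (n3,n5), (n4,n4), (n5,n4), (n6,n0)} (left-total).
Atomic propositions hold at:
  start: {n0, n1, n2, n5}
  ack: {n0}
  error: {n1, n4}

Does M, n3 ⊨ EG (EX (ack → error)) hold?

Sat(ack → error) = {n1, n2, n3, n4, n5, n6}
Sat(EX (ack → error)) = {s : some successor in {n1, n2, n3, n4, n5, n6}} = {n0, n1, n2, n3, n4, n5}
EG (EX (ack → error)): greatest fixpoint, start Z0 = {n0, n1, n2, n3, n4, n5}, keep only states in Sat with some successor in Z. Z1 = {n0, n1, n3, n4, n5}; Z2 = {n0, n3, n4, n5}; fixed.
Sat(EG (EX (ack → error))) = {n0, n3, n4, n5}
n3 ∈ Sat(EG (EX (ack → error))) = {n0, n3, n4, n5}, so the formula holds at n3.

Yes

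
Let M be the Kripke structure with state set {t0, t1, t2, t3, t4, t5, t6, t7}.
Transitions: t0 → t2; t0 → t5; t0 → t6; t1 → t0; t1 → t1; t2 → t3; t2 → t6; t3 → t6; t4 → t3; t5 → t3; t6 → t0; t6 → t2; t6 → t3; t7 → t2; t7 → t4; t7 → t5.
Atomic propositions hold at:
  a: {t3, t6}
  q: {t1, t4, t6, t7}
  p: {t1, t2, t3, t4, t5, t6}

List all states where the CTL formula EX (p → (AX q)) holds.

Sat(AX q) = {s : every successor in {t1, t4, t6, t7}} = {t3}
Sat(p → (AX q)) = {t0, t3, t7}
Sat(EX (p → (AX q))) = {s : some successor in {t0, t3, t7}} = {t1, t2, t4, t5, t6}

{t1, t2, t4, t5, t6}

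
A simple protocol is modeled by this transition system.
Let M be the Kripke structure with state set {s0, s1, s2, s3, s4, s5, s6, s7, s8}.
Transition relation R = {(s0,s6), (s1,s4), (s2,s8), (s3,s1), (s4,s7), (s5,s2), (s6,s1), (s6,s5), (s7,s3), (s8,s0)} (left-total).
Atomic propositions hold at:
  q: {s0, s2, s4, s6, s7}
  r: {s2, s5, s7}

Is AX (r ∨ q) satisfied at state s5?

Sat(r ∨ q) = {s0, s2, s4, s5, s6, s7}
Sat(AX (r ∨ q)) = {s : every successor in {s0, s2, s4, s5, s6, s7}} = {s0, s1, s4, s5, s8}
s5 ∈ Sat(AX (r ∨ q)) = {s0, s1, s4, s5, s8}, so the formula holds at s5.

Yes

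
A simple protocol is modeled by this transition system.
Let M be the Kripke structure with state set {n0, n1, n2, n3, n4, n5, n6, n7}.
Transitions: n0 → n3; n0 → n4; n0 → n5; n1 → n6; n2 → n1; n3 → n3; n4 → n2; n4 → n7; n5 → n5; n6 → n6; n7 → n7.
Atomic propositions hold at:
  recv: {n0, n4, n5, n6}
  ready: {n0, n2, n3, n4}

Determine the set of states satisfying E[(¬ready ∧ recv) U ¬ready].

{n1, n5, n6, n7}

Sat(¬ready) = {n1, n5, n6, n7}
Sat(¬ready ∧ recv) = {n5, n6}
E[(¬ready ∧ recv) U ¬ready]: least fixpoint, start Z0 = Sat(¬ready) = {n1, n5, n6, n7}, add states in Sat(¬ready ∧ recv) with some successor in Z. Already a fixed point.
Sat(E[(¬ready ∧ recv) U ¬ready]) = {n1, n5, n6, n7}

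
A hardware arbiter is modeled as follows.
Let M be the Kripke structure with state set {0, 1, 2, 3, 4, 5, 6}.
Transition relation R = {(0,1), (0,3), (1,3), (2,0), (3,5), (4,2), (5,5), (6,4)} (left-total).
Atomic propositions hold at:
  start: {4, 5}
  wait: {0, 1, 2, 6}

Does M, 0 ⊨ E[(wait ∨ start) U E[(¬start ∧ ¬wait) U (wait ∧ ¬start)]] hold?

Sat(wait ∨ start) = {0, 1, 2, 4, 5, 6}
Sat(¬start) = {0, 1, 2, 3, 6}
Sat(¬wait) = {3, 4, 5}
Sat(¬start ∧ ¬wait) = {3}
Sat(wait ∧ ¬start) = {0, 1, 2, 6}
E[(¬start ∧ ¬wait) U (wait ∧ ¬start)]: least fixpoint, start Z0 = Sat((wait ∧ ¬start)) = {0, 1, 2, 6}, add states in Sat(¬start ∧ ¬wait) with some successor in Z. Already a fixed point.
Sat(E[(¬start ∧ ¬wait) U (wait ∧ ¬start)]) = {0, 1, 2, 6}
E[(wait ∨ start) U E[(¬start ∧ ¬wait) U (wait ∧ ¬start)]]: least fixpoint, start Z0 = Sat(E[(¬start ∧ ¬wait) U (wait ∧ ¬start)]) = {0, 1, 2, 6}, add states in Sat(wait ∨ start) with some successor in Z. Z1 = {0, 1, 2, 4, 6}; fixed.
Sat(E[(wait ∨ start) U E[(¬start ∧ ¬wait) U (wait ∧ ¬start)]]) = {0, 1, 2, 4, 6}
0 ∈ Sat(E[(wait ∨ start) U E[(¬start ∧ ¬wait) U (wait ∧ ¬start)]]) = {0, 1, 2, 4, 6}, so the formula holds at 0.

Yes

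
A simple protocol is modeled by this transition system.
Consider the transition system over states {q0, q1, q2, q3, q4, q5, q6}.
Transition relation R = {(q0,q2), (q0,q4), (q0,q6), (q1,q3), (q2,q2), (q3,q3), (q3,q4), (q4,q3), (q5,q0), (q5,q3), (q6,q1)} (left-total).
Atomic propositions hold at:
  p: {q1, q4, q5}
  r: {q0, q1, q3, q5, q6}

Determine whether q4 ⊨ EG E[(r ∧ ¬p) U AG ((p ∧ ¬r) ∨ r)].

Sat(¬p) = {q0, q2, q3, q6}
Sat(r ∧ ¬p) = {q0, q3, q6}
Sat(¬r) = {q2, q4}
Sat(p ∧ ¬r) = {q4}
Sat((p ∧ ¬r) ∨ r) = {q0, q1, q3, q4, q5, q6}
AG ((p ∧ ¬r) ∨ r): greatest fixpoint, start Z0 = {q0, q1, q3, q4, q5, q6}, keep only states in Sat with every successor in Z. Z1 = {q1, q3, q4, q5, q6}; Z2 = {q1, q3, q4, q6}; fixed.
Sat(AG ((p ∧ ¬r) ∨ r)) = {q1, q3, q4, q6}
E[(r ∧ ¬p) U AG ((p ∧ ¬r) ∨ r)]: least fixpoint, start Z0 = Sat(AG ((p ∧ ¬r) ∨ r)) = {q1, q3, q4, q6}, add states in Sat(r ∧ ¬p) with some successor in Z. Z1 = {q0, q1, q3, q4, q6}; fixed.
Sat(E[(r ∧ ¬p) U AG ((p ∧ ¬r) ∨ r)]) = {q0, q1, q3, q4, q6}
EG E[(r ∧ ¬p) U AG ((p ∧ ¬r) ∨ r)]: greatest fixpoint, start Z0 = {q0, q1, q3, q4, q6}, keep only states in Sat with some successor in Z. Already a fixed point.
Sat(EG E[(r ∧ ¬p) U AG ((p ∧ ¬r) ∨ r)]) = {q0, q1, q3, q4, q6}
q4 ∈ Sat(EG E[(r ∧ ¬p) U AG ((p ∧ ¬r) ∨ r)]) = {q0, q1, q3, q4, q6}, so the formula holds at q4.

Yes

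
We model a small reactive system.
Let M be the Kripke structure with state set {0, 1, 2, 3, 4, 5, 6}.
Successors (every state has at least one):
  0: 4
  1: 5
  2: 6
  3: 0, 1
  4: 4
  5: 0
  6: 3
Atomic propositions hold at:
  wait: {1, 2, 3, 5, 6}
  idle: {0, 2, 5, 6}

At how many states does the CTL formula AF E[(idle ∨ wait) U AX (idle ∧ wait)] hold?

4

Sat(idle ∨ wait) = {0, 1, 2, 3, 5, 6}
Sat(idle ∧ wait) = {2, 5, 6}
Sat(AX (idle ∧ wait)) = {s : every successor in {2, 5, 6}} = {1, 2}
E[(idle ∨ wait) U AX (idle ∧ wait)]: least fixpoint, start Z0 = Sat(AX (idle ∧ wait)) = {1, 2}, add states in Sat(idle ∨ wait) with some successor in Z. Z1 = {1, 2, 3}; Z2 = {1, 2, 3, 6}; fixed.
Sat(E[(idle ∨ wait) U AX (idle ∧ wait)]) = {1, 2, 3, 6}
AF E[(idle ∨ wait) U AX (idle ∧ wait)]: least fixpoint, start Z0 = {1, 2, 3, 6}, add states with every successor in Z. Already a fixed point.
Sat(AF E[(idle ∨ wait) U AX (idle ∧ wait)]) = {1, 2, 3, 6}
|Sat(AF E[(idle ∨ wait) U AX (idle ∧ wait)])| = |{1, 2, 3, 6}| = 4.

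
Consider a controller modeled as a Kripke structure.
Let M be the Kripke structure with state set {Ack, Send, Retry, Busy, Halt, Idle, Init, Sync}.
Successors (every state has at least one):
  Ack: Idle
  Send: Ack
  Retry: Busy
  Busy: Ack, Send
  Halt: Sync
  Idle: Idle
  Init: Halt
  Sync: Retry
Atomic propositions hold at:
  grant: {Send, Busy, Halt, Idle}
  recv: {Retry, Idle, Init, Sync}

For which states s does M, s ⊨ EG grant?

{Idle}

EG grant: greatest fixpoint, start Z0 = {Send, Busy, Halt, Idle}, keep only states in Sat with some successor in Z. Z1 = {Busy, Idle}; Z2 = {Idle}; fixed.
Sat(EG grant) = {Idle}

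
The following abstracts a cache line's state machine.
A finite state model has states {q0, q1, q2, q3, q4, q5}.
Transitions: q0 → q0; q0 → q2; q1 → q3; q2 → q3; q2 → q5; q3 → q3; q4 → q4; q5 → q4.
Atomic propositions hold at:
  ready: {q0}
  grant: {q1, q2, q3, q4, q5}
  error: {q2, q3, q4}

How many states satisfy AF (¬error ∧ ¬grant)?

Sat(¬error) = {q0, q1, q5}
Sat(¬grant) = {q0}
Sat(¬error ∧ ¬grant) = {q0}
AF (¬error ∧ ¬grant): least fixpoint, start Z0 = {q0}, add states with every successor in Z. Already a fixed point.
Sat(AF (¬error ∧ ¬grant)) = {q0}
|Sat(AF (¬error ∧ ¬grant))| = |{q0}| = 1.

1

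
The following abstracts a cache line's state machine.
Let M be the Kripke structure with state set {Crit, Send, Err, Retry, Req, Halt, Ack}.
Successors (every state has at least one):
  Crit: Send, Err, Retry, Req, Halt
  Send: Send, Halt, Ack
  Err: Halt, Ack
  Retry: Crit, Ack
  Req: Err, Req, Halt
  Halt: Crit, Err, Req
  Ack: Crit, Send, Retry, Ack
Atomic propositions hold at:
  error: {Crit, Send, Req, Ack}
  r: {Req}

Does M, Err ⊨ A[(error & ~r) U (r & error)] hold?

No

Sat(~r) = {Crit, Send, Err, Retry, Halt, Ack}
Sat(error & ~r) = {Crit, Send, Ack}
Sat(r & error) = {Req}
A[(error & ~r) U (r & error)]: least fixpoint, start Z0 = Sat((r & error)) = {Req}, add states in Sat(error & ~r) with every successor in Z. Already a fixed point.
Sat(A[(error & ~r) U (r & error)]) = {Req}
Err ∉ Sat(A[(error & ~r) U (r & error)]) = {Req}, so the formula does not hold at Err.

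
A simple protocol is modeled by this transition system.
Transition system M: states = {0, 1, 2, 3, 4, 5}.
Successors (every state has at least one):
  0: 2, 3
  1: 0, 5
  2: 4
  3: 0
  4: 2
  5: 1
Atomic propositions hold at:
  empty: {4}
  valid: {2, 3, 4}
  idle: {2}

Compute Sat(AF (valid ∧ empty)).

{2, 4}

Sat(valid ∧ empty) = {4}
AF (valid ∧ empty): least fixpoint, start Z0 = {4}, add states with every successor in Z. Z1 = {2, 4}; fixed.
Sat(AF (valid ∧ empty)) = {2, 4}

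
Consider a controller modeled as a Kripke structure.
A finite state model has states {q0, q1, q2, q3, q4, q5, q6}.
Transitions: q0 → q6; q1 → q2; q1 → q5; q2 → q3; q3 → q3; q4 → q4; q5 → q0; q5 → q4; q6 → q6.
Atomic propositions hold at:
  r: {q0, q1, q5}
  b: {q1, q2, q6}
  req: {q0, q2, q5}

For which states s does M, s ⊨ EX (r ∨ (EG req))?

EG req: greatest fixpoint, start Z0 = {q0, q2, q5}, keep only states in Sat with some successor in Z. Z1 = {q5}; Z2 = ∅; fixed.
Sat(EG req) = ∅
Sat(r ∨ (EG req)) = {q0, q1, q5}
Sat(EX (r ∨ (EG req))) = {s : some successor in {q0, q1, q5}} = {q1, q5}

{q1, q5}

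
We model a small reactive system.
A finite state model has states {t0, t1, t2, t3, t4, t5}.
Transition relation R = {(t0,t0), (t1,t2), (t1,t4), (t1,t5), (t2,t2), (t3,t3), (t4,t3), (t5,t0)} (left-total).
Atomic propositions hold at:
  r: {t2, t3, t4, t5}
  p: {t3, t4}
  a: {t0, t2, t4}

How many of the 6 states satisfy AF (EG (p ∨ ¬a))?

Sat(¬a) = {t1, t3, t5}
Sat(p ∨ ¬a) = {t1, t3, t4, t5}
EG (p ∨ ¬a): greatest fixpoint, start Z0 = {t1, t3, t4, t5}, keep only states in Sat with some successor in Z. Z1 = {t1, t3, t4}; fixed.
Sat(EG (p ∨ ¬a)) = {t1, t3, t4}
AF (EG (p ∨ ¬a)): least fixpoint, start Z0 = {t1, t3, t4}, add states with every successor in Z. Already a fixed point.
Sat(AF (EG (p ∨ ¬a))) = {t1, t3, t4}
|Sat(AF (EG (p ∨ ¬a)))| = |{t1, t3, t4}| = 3.

3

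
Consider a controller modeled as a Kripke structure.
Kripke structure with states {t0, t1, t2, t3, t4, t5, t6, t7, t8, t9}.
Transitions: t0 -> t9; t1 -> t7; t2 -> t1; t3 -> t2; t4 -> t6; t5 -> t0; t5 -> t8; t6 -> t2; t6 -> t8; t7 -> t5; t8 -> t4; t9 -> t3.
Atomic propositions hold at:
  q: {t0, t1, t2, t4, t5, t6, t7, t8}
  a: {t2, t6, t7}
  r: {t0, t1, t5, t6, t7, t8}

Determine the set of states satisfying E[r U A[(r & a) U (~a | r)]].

Sat(r & a) = {t6, t7}
Sat(~a) = {t0, t1, t3, t4, t5, t8, t9}
Sat(~a | r) = {t0, t1, t3, t4, t5, t6, t7, t8, t9}
A[(r & a) U (~a | r)]: least fixpoint, start Z0 = Sat((~a | r)) = {t0, t1, t3, t4, t5, t6, t7, t8, t9}, add states in Sat(r & a) with every successor in Z. Already a fixed point.
Sat(A[(r & a) U (~a | r)]) = {t0, t1, t3, t4, t5, t6, t7, t8, t9}
E[r U A[(r & a) U (~a | r)]]: least fixpoint, start Z0 = Sat(A[(r & a) U (~a | r)]) = {t0, t1, t3, t4, t5, t6, t7, t8, t9}, add states in Sat(r) with some successor in Z. Already a fixed point.
Sat(E[r U A[(r & a) U (~a | r)]]) = {t0, t1, t3, t4, t5, t6, t7, t8, t9}

{t0, t1, t3, t4, t5, t6, t7, t8, t9}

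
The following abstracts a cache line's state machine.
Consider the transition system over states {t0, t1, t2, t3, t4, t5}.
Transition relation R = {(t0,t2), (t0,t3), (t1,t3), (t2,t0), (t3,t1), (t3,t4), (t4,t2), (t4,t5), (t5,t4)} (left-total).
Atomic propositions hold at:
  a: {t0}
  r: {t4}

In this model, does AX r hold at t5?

Sat(AX r) = {s : every successor in {t4}} = {t5}
t5 ∈ Sat(AX r) = {t5}, so the formula holds at t5.

Yes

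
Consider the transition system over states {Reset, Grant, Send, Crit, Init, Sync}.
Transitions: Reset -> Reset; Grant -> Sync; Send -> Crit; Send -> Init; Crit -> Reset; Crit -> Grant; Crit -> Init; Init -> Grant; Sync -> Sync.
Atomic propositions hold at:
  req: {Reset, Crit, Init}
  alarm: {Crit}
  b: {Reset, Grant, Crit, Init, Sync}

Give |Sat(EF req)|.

4

EF req: least fixpoint, start Z0 = {Reset, Crit, Init}, add states with some successor in Z. Z1 = {Reset, Send, Crit, Init}; fixed.
Sat(EF req) = {Reset, Send, Crit, Init}
|Sat(EF req)| = |{Reset, Send, Crit, Init}| = 4.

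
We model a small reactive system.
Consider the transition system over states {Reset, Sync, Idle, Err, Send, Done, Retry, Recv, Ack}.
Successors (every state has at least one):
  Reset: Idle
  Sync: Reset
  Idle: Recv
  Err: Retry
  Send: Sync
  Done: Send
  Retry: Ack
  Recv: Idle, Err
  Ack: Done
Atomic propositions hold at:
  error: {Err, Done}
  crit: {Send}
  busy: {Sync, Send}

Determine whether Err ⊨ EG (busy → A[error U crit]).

No

A[error U crit]: least fixpoint, start Z0 = Sat(crit) = {Send}, add states in Sat(error) with every successor in Z. Z1 = {Send, Done}; fixed.
Sat(A[error U crit]) = {Send, Done}
Sat(busy → A[error U crit]) = {Reset, Idle, Err, Send, Done, Retry, Recv, Ack}
EG (busy → A[error U crit]): greatest fixpoint, start Z0 = {Reset, Idle, Err, Send, Done, Retry, Recv, Ack}, keep only states in Sat with some successor in Z. Z1 = {Reset, Idle, Err, Done, Retry, Recv, Ack}; Z2 = {Reset, Idle, Err, Retry, Recv, Ack}; Z3 = {Reset, Idle, Err, Retry, Recv}; Z4 = {Reset, Idle, Err, Recv}; Z5 = {Reset, Idle, Recv}; fixed.
Sat(EG (busy → A[error U crit])) = {Reset, Idle, Recv}
Err ∉ Sat(EG (busy → A[error U crit])) = {Reset, Idle, Recv}, so the formula does not hold at Err.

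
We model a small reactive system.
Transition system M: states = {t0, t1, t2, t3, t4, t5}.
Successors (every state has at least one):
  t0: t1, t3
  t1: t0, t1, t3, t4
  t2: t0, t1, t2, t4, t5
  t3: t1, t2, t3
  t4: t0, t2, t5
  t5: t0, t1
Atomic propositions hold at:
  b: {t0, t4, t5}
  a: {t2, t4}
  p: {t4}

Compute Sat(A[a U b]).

{t0, t4, t5}

A[a U b]: least fixpoint, start Z0 = Sat(b) = {t0, t4, t5}, add states in Sat(a) with every successor in Z. Already a fixed point.
Sat(A[a U b]) = {t0, t4, t5}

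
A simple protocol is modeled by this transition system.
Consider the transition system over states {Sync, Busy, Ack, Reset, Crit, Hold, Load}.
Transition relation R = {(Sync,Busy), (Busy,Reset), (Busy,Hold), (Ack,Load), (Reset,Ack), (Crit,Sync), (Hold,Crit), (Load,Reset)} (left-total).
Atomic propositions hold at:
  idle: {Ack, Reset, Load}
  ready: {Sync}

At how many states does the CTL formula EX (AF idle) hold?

4

AF idle: least fixpoint, start Z0 = {Ack, Reset, Load}, add states with every successor in Z. Already a fixed point.
Sat(AF idle) = {Ack, Reset, Load}
Sat(EX (AF idle)) = {s : some successor in {Ack, Reset, Load}} = {Busy, Ack, Reset, Load}
|Sat(EX (AF idle))| = |{Busy, Ack, Reset, Load}| = 4.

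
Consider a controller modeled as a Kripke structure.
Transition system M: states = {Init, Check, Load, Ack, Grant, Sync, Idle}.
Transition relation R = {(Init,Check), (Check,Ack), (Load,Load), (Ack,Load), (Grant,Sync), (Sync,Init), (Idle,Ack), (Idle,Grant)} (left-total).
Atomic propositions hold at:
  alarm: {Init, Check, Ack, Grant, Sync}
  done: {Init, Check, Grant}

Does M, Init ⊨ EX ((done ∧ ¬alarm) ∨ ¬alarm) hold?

Sat(¬alarm) = {Load, Idle}
Sat(done ∧ ¬alarm) = ∅
Sat((done ∧ ¬alarm) ∨ ¬alarm) = {Load, Idle}
Sat(EX ((done ∧ ¬alarm) ∨ ¬alarm)) = {s : some successor in {Load, Idle}} = {Load, Ack}
Init ∉ Sat(EX ((done ∧ ¬alarm) ∨ ¬alarm)) = {Load, Ack}, so the formula does not hold at Init.

No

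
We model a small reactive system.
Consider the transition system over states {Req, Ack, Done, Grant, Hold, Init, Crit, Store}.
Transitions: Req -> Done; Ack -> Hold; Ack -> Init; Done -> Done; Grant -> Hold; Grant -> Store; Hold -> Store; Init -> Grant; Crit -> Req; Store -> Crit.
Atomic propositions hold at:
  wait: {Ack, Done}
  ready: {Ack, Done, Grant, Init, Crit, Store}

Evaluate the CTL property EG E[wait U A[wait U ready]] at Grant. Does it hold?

A[wait U ready]: least fixpoint, start Z0 = Sat(ready) = {Ack, Done, Grant, Init, Crit, Store}, add states in Sat(wait) with every successor in Z. Already a fixed point.
Sat(A[wait U ready]) = {Ack, Done, Grant, Init, Crit, Store}
E[wait U A[wait U ready]]: least fixpoint, start Z0 = Sat(A[wait U ready]) = {Ack, Done, Grant, Init, Crit, Store}, add states in Sat(wait) with some successor in Z. Already a fixed point.
Sat(E[wait U A[wait U ready]]) = {Ack, Done, Grant, Init, Crit, Store}
EG E[wait U A[wait U ready]]: greatest fixpoint, start Z0 = {Ack, Done, Grant, Init, Crit, Store}, keep only states in Sat with some successor in Z. Z1 = {Ack, Done, Grant, Init, Store}; Z2 = {Ack, Done, Grant, Init}; Z3 = {Ack, Done, Init}; Z4 = {Ack, Done}; Z5 = {Done}; fixed.
Sat(EG E[wait U A[wait U ready]]) = {Done}
Grant ∉ Sat(EG E[wait U A[wait U ready]]) = {Done}, so the formula does not hold at Grant.

No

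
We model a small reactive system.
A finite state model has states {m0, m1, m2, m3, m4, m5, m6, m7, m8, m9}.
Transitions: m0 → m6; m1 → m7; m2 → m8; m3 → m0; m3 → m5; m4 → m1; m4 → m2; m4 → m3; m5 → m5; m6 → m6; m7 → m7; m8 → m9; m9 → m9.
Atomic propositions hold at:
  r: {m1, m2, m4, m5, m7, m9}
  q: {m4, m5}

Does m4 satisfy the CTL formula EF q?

Yes

EF q: least fixpoint, start Z0 = {m4, m5}, add states with some successor in Z. Z1 = {m3, m4, m5}; fixed.
Sat(EF q) = {m3, m4, m5}
m4 ∈ Sat(EF q) = {m3, m4, m5}, so the formula holds at m4.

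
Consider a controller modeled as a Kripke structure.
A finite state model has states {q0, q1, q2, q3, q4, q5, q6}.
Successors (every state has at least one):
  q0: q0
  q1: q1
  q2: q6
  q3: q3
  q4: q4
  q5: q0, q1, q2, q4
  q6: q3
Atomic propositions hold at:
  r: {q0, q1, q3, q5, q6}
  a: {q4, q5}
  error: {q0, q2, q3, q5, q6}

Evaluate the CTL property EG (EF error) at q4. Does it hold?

EF error: least fixpoint, start Z0 = {q0, q2, q3, q5, q6}, add states with some successor in Z. Already a fixed point.
Sat(EF error) = {q0, q2, q3, q5, q6}
EG (EF error): greatest fixpoint, start Z0 = {q0, q2, q3, q5, q6}, keep only states in Sat with some successor in Z. Already a fixed point.
Sat(EG (EF error)) = {q0, q2, q3, q5, q6}
q4 ∉ Sat(EG (EF error)) = {q0, q2, q3, q5, q6}, so the formula does not hold at q4.

No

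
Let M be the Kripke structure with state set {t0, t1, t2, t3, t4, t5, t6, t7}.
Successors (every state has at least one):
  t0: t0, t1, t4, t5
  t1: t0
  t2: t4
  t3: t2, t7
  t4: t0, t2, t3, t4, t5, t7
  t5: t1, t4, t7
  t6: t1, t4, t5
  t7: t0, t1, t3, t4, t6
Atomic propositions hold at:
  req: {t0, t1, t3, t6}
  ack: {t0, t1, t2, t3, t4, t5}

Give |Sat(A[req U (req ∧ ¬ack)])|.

1

Sat(¬ack) = {t6, t7}
Sat(req ∧ ¬ack) = {t6}
A[req U (req ∧ ¬ack)]: least fixpoint, start Z0 = Sat((req ∧ ¬ack)) = {t6}, add states in Sat(req) with every successor in Z. Already a fixed point.
Sat(A[req U (req ∧ ¬ack)]) = {t6}
|Sat(A[req U (req ∧ ¬ack)])| = |{t6}| = 1.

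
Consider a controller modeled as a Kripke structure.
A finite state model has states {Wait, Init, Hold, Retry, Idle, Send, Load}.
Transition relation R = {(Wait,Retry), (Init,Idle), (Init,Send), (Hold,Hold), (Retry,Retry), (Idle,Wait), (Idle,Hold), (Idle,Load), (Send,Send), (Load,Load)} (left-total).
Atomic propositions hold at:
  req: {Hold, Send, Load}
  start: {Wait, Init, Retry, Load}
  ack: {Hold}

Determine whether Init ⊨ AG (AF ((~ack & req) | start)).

Sat(~ack) = {Wait, Init, Retry, Idle, Send, Load}
Sat(~ack & req) = {Send, Load}
Sat((~ack & req) | start) = {Wait, Init, Retry, Send, Load}
AF ((~ack & req) | start): least fixpoint, start Z0 = {Wait, Init, Retry, Send, Load}, add states with every successor in Z. Already a fixed point.
Sat(AF ((~ack & req) | start)) = {Wait, Init, Retry, Send, Load}
AG (AF ((~ack & req) | start)): greatest fixpoint, start Z0 = {Wait, Init, Retry, Send, Load}, keep only states in Sat with every successor in Z. Z1 = {Wait, Retry, Send, Load}; fixed.
Sat(AG (AF ((~ack & req) | start))) = {Wait, Retry, Send, Load}
Init ∉ Sat(AG (AF ((~ack & req) | start))) = {Wait, Retry, Send, Load}, so the formula does not hold at Init.

No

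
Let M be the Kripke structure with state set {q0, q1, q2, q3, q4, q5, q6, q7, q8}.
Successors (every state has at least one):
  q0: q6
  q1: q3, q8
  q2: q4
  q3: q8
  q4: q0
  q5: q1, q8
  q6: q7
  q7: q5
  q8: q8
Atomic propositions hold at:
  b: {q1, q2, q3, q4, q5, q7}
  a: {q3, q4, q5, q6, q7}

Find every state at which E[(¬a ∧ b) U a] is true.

Sat(¬a) = {q0, q1, q2, q8}
Sat(¬a ∧ b) = {q1, q2}
E[(¬a ∧ b) U a]: least fixpoint, start Z0 = Sat(a) = {q3, q4, q5, q6, q7}, add states in Sat(¬a ∧ b) with some successor in Z. Z1 = {q1, q2, q3, q4, q5, q6, q7}; fixed.
Sat(E[(¬a ∧ b) U a]) = {q1, q2, q3, q4, q5, q6, q7}

{q1, q2, q3, q4, q5, q6, q7}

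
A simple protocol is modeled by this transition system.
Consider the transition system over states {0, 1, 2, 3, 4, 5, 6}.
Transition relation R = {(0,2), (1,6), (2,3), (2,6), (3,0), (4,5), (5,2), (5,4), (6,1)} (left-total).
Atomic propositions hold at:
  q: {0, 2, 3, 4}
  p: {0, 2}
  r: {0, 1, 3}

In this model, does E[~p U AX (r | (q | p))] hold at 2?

No

Sat(~p) = {1, 3, 4, 5, 6}
Sat(q | p) = {0, 2, 3, 4}
Sat(r | (q | p)) = {0, 1, 2, 3, 4}
Sat(AX (r | (q | p))) = {s : every successor in {0, 1, 2, 3, 4}} = {0, 3, 5, 6}
E[~p U AX (r | (q | p))]: least fixpoint, start Z0 = Sat(AX (r | (q | p))) = {0, 3, 5, 6}, add states in Sat(~p) with some successor in Z. Z1 = {0, 1, 3, 4, 5, 6}; fixed.
Sat(E[~p U AX (r | (q | p))]) = {0, 1, 3, 4, 5, 6}
2 ∉ Sat(E[~p U AX (r | (q | p))]) = {0, 1, 3, 4, 5, 6}, so the formula does not hold at 2.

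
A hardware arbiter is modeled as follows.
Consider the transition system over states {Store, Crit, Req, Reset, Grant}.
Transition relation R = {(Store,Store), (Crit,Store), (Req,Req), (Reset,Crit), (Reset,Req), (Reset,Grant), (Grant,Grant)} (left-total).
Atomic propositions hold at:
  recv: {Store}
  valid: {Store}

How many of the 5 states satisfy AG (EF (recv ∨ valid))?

2

Sat(recv ∨ valid) = {Store}
EF (recv ∨ valid): least fixpoint, start Z0 = {Store}, add states with some successor in Z. Z1 = {Store, Crit}; Z2 = {Store, Crit, Reset}; fixed.
Sat(EF (recv ∨ valid)) = {Store, Crit, Reset}
AG (EF (recv ∨ valid)): greatest fixpoint, start Z0 = {Store, Crit, Reset}, keep only states in Sat with every successor in Z. Z1 = {Store, Crit}; fixed.
Sat(AG (EF (recv ∨ valid))) = {Store, Crit}
|Sat(AG (EF (recv ∨ valid)))| = |{Store, Crit}| = 2.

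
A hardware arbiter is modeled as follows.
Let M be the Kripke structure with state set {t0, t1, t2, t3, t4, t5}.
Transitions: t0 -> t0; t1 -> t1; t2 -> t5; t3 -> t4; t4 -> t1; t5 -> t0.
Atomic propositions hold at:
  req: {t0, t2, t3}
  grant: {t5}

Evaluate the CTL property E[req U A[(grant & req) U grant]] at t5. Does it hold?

Yes

Sat(grant & req) = ∅
A[(grant & req) U grant]: least fixpoint, start Z0 = Sat(grant) = {t5}, add states in Sat(grant & req) with every successor in Z. Already a fixed point.
Sat(A[(grant & req) U grant]) = {t5}
E[req U A[(grant & req) U grant]]: least fixpoint, start Z0 = Sat(A[(grant & req) U grant]) = {t5}, add states in Sat(req) with some successor in Z. Z1 = {t2, t5}; fixed.
Sat(E[req U A[(grant & req) U grant]]) = {t2, t5}
t5 ∈ Sat(E[req U A[(grant & req) U grant]]) = {t2, t5}, so the formula holds at t5.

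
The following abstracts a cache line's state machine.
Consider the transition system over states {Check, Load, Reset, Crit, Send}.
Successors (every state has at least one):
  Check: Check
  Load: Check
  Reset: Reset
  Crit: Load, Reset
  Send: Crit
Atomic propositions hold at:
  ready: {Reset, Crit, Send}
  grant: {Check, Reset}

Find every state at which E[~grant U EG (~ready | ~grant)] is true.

Sat(~grant) = {Load, Crit, Send}
Sat(~ready) = {Check, Load}
Sat(~ready | ~grant) = {Check, Load, Crit, Send}
EG (~ready | ~grant): greatest fixpoint, start Z0 = {Check, Load, Crit, Send}, keep only states in Sat with some successor in Z. Already a fixed point.
Sat(EG (~ready | ~grant)) = {Check, Load, Crit, Send}
E[~grant U EG (~ready | ~grant)]: least fixpoint, start Z0 = Sat(EG (~ready | ~grant)) = {Check, Load, Crit, Send}, add states in Sat(~grant) with some successor in Z. Already a fixed point.
Sat(E[~grant U EG (~ready | ~grant)]) = {Check, Load, Crit, Send}

{Check, Load, Crit, Send}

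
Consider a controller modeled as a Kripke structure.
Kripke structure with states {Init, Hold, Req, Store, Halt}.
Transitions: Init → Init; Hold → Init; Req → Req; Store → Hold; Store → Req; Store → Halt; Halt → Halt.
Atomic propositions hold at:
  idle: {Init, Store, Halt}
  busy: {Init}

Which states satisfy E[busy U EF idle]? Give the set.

EF idle: least fixpoint, start Z0 = {Init, Store, Halt}, add states with some successor in Z. Z1 = {Init, Hold, Store, Halt}; fixed.
Sat(EF idle) = {Init, Hold, Store, Halt}
E[busy U EF idle]: least fixpoint, start Z0 = Sat(EF idle) = {Init, Hold, Store, Halt}, add states in Sat(busy) with some successor in Z. Already a fixed point.
Sat(E[busy U EF idle]) = {Init, Hold, Store, Halt}

{Init, Hold, Store, Halt}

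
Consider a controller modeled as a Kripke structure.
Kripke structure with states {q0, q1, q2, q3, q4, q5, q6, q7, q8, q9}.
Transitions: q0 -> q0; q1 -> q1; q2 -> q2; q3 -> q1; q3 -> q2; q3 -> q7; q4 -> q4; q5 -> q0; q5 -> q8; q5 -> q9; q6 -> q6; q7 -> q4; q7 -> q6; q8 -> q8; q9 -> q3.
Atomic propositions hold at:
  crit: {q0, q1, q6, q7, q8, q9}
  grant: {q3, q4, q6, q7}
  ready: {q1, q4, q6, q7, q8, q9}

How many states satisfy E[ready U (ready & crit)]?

Sat(ready & crit) = {q1, q6, q7, q8, q9}
E[ready U (ready & crit)]: least fixpoint, start Z0 = Sat((ready & crit)) = {q1, q6, q7, q8, q9}, add states in Sat(ready) with some successor in Z. Already a fixed point.
Sat(E[ready U (ready & crit)]) = {q1, q6, q7, q8, q9}
|Sat(E[ready U (ready & crit)])| = |{q1, q6, q7, q8, q9}| = 5.

5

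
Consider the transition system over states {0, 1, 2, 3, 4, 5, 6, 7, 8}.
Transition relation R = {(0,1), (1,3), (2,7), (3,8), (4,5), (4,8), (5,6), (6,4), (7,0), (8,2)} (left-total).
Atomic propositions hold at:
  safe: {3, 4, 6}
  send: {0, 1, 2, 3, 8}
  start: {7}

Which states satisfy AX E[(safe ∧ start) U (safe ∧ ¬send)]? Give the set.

Sat(safe ∧ start) = ∅
Sat(¬send) = {4, 5, 6, 7}
Sat(safe ∧ ¬send) = {4, 6}
E[(safe ∧ start) U (safe ∧ ¬send)]: least fixpoint, start Z0 = Sat((safe ∧ ¬send)) = {4, 6}, add states in Sat(safe ∧ start) with some successor in Z. Already a fixed point.
Sat(E[(safe ∧ start) U (safe ∧ ¬send)]) = {4, 6}
Sat(AX E[(safe ∧ start) U (safe ∧ ¬send)]) = {s : every successor in {4, 6}} = {5, 6}

{5, 6}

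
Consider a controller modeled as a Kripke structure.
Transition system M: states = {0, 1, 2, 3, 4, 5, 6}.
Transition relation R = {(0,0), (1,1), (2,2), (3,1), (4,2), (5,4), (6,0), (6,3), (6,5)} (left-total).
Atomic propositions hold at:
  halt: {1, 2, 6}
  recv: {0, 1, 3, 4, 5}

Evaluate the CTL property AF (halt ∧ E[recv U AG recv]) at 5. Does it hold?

AG recv: greatest fixpoint, start Z0 = {0, 1, 3, 4, 5}, keep only states in Sat with every successor in Z. Z1 = {0, 1, 3, 5}; Z2 = {0, 1, 3}; fixed.
Sat(AG recv) = {0, 1, 3}
E[recv U AG recv]: least fixpoint, start Z0 = Sat(AG recv) = {0, 1, 3}, add states in Sat(recv) with some successor in Z. Already a fixed point.
Sat(E[recv U AG recv]) = {0, 1, 3}
Sat(halt ∧ E[recv U AG recv]) = {1}
AF (halt ∧ E[recv U AG recv]): least fixpoint, start Z0 = {1}, add states with every successor in Z. Z1 = {1, 3}; fixed.
Sat(AF (halt ∧ E[recv U AG recv])) = {1, 3}
5 ∉ Sat(AF (halt ∧ E[recv U AG recv])) = {1, 3}, so the formula does not hold at 5.

No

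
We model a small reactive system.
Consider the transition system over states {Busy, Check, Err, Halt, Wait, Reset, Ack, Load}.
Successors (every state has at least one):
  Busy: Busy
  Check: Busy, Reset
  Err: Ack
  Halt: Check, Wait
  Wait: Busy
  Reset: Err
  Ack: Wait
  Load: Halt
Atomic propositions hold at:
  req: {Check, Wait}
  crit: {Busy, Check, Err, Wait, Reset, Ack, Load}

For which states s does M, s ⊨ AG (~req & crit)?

Sat(~req) = {Busy, Err, Halt, Reset, Ack, Load}
Sat(~req & crit) = {Busy, Err, Reset, Ack, Load}
AG (~req & crit): greatest fixpoint, start Z0 = {Busy, Err, Reset, Ack, Load}, keep only states in Sat with every successor in Z. Z1 = {Busy, Err, Reset}; Z2 = {Busy, Reset}; Z3 = {Busy}; fixed.
Sat(AG (~req & crit)) = {Busy}

{Busy}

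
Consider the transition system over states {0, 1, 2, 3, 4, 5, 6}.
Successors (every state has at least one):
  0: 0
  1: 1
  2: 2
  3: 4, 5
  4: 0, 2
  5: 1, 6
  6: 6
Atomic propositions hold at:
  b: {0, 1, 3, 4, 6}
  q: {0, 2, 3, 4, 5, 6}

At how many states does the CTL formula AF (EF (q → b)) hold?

Sat(q → b) = {0, 1, 3, 4, 6}
EF (q → b): least fixpoint, start Z0 = {0, 1, 3, 4, 6}, add states with some successor in Z. Z1 = {0, 1, 3, 4, 5, 6}; fixed.
Sat(EF (q → b)) = {0, 1, 3, 4, 5, 6}
AF (EF (q → b)): least fixpoint, start Z0 = {0, 1, 3, 4, 5, 6}, add states with every successor in Z. Already a fixed point.
Sat(AF (EF (q → b))) = {0, 1, 3, 4, 5, 6}
|Sat(AF (EF (q → b)))| = |{0, 1, 3, 4, 5, 6}| = 6.

6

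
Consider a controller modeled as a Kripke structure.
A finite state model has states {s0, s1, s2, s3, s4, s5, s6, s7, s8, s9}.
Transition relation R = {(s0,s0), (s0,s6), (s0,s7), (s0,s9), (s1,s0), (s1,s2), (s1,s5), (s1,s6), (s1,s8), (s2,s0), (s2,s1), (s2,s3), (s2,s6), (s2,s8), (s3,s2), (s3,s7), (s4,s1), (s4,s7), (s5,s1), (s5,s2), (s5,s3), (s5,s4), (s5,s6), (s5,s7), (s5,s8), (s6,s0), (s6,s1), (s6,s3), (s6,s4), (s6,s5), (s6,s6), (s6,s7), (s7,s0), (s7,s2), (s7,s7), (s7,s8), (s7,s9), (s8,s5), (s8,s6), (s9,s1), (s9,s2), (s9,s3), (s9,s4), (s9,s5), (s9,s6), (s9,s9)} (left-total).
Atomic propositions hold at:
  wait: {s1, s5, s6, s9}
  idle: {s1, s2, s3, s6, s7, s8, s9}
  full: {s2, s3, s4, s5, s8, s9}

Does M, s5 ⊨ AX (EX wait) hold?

No

Sat(EX wait) = {s : some successor in {s1, s5, s6, s9}} = {s0, s1, s2, s4, s5, s6, s7, s8, s9}
Sat(AX (EX wait)) = {s : every successor in {s0, s1, s2, s4, s5, s6, s7, s8, s9}} = {s0, s1, s3, s4, s7, s8}
s5 ∉ Sat(AX (EX wait)) = {s0, s1, s3, s4, s7, s8}, so the formula does not hold at s5.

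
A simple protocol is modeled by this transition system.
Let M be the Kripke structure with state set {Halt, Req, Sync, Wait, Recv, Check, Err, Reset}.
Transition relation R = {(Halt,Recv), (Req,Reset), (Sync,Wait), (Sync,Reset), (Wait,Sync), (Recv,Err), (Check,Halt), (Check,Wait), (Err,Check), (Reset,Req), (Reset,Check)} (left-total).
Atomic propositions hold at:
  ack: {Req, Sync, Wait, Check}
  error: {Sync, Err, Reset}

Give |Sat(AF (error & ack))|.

2

Sat(error & ack) = {Sync}
AF (error & ack): least fixpoint, start Z0 = {Sync}, add states with every successor in Z. Z1 = {Sync, Wait}; fixed.
Sat(AF (error & ack)) = {Sync, Wait}
|Sat(AF (error & ack))| = |{Sync, Wait}| = 2.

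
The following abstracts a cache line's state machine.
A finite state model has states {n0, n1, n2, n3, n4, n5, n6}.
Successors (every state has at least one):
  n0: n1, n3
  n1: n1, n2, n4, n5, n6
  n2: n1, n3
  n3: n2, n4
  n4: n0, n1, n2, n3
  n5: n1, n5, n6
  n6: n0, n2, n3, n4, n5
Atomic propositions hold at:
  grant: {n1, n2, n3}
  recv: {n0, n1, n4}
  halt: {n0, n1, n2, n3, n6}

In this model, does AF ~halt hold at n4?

Sat(~halt) = {n4, n5}
AF ~halt: least fixpoint, start Z0 = {n4, n5}, add states with every successor in Z. Already a fixed point.
Sat(AF ~halt) = {n4, n5}
n4 ∈ Sat(AF ~halt) = {n4, n5}, so the formula holds at n4.

Yes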